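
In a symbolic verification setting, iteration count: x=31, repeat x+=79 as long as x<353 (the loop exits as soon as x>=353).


Step 1: x goes from 31 toward 353 by 79; the body runs while x<353, so iterations = ceil((bound-start)/step)
Step 2: Distance=322
Step 3: ceil(322/79)=5

5


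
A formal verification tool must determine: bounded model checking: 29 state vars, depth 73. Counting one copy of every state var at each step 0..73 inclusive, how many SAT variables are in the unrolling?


BMC unrolls to depth k, creating one copy of each state var for steps 0..k.
Step count = 73 + 1 = 74 (steps 0 through 73)
Vars per step = 29
Total = 29 * 74 = 2146

2146


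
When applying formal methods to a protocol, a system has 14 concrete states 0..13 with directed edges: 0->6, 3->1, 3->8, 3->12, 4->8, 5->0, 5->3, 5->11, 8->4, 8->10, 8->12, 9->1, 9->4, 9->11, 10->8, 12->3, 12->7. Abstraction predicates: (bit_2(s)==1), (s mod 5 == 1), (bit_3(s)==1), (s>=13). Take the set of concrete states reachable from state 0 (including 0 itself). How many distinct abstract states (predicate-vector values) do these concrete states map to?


BFS from 0:
Concrete reachable: {0, 6}
Abstract via predicates (bit_2(s)==1), (s mod 5 == 1), (bit_3(s)==1), (s>=13):
  (0,0,0,0) <- {0}
  (1,1,0,0) <- {6}
Distinct abstract states = 2

2


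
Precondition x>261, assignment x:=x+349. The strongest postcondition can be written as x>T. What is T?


Formula: sp(P, x:=E) = exists old_x. (x = E[old_x/x]) AND P[old_x/x] (old_x is the value of x before the assignment; eliminate old_x by solving x = E[old_x/x] for old_x)
Step 1: Precondition P: x>261, i.e. old_x > 261
Step 2: Assignment gives x = old_x + 349, so old_x = x - 349
Step 3: Substitute into P: x - 349 > 261
Step 4: Simplify: x > 261+349 = 610

610


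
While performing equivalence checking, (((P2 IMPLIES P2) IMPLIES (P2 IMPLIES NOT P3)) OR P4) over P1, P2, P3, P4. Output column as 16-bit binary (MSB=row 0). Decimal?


Formula: (((P2 IMPLIES P2) IMPLIES (P2 IMPLIES NOT P3)) OR P4) over P1, P2, P3, P4 (16 rows)
Evaluate each row (bits = P1,P2,P3,P4, MSB first):
  row 0 [0000]: (((0 IMPLIES 0) IMPLIES (0 IMPLIES NOT 0)) OR 0) -> 1
  row 1 [0001]: (((0 IMPLIES 0) IMPLIES (0 IMPLIES NOT 0)) OR 1) -> 1
  row 2 [0010]: (((0 IMPLIES 0) IMPLIES (0 IMPLIES NOT 1)) OR 0) -> 1
  row 3 [0011]: (((0 IMPLIES 0) IMPLIES (0 IMPLIES NOT 1)) OR 1) -> 1
  row 4 [0100]: (((1 IMPLIES 1) IMPLIES (1 IMPLIES NOT 0)) OR 0) -> 1
  row 5 [0101]: (((1 IMPLIES 1) IMPLIES (1 IMPLIES NOT 0)) OR 1) -> 1
  row 6 [0110]: (((1 IMPLIES 1) IMPLIES (1 IMPLIES NOT 1)) OR 0) -> 0
  row 7 [0111]: (((1 IMPLIES 1) IMPLIES (1 IMPLIES NOT 1)) OR 1) -> 1
  row 8 [1000]: (((0 IMPLIES 0) IMPLIES (0 IMPLIES NOT 0)) OR 0) -> 1
  row 9 [1001]: (((0 IMPLIES 0) IMPLIES (0 IMPLIES NOT 0)) OR 1) -> 1
  row 10 [1010]: (((0 IMPLIES 0) IMPLIES (0 IMPLIES NOT 1)) OR 0) -> 1
  row 11 [1011]: (((0 IMPLIES 0) IMPLIES (0 IMPLIES NOT 1)) OR 1) -> 1
  row 12 [1100]: (((1 IMPLIES 1) IMPLIES (1 IMPLIES NOT 0)) OR 0) -> 1
  row 13 [1101]: (((1 IMPLIES 1) IMPLIES (1 IMPLIES NOT 0)) OR 1) -> 1
  row 14 [1110]: (((1 IMPLIES 1) IMPLIES (1 IMPLIES NOT 1)) OR 0) -> 0
  row 15 [1111]: (((1 IMPLIES 1) IMPLIES (1 IMPLIES NOT 1)) OR 1) -> 1
Full result column, 4 rows per line (P1,P2 fixed per line; P3,P4 runs 00..11 left to right):
  rows 0-3 [P1,P2=00]: 1111  = hex F
  rows 4-7 [P1,P2=01]: 1101  = hex D
  rows 8-11 [P1,P2=10]: 1111  = hex F
  rows 12-15 [P1,P2=11]: 1101  = hex D
Output column (row 0 .. row 15) = 1111110111111101
Output column grouped in 4s = 1111 1101 1111 1101 = 0xFDFD
Convert to decimal digit by digit (value = value*16 + digit):
  F -> 15
  15*16 + 13 (D) = 253
  253*16 + 15 (F) = 4063
  4063*16 + 13 (D) = 65021
Decimal = 65021

65021


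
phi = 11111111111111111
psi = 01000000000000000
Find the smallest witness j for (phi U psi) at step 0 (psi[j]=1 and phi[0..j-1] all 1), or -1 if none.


(phi U psi) at 0: need smallest j with psi[j]=1 and phi[i]=1 for all i in [0,j).
Scan from step 0:
  step 0: phi=1, psi=0 -> continue
  step 1: psi=1 and phi held for [0,1) -> witness found
Witness step = 1

1


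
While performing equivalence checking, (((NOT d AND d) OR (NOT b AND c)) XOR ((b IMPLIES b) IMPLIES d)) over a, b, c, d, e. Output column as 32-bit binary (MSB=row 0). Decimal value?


Formula: (((NOT d AND d) OR (NOT b AND c)) XOR ((b IMPLIES b) IMPLIES d)) over a, b, c, d, e (32 rows)
Evaluate each row (bits = a,b,c,d,e, MSB first):
  row 0 [00000]: (((NOT 0 AND 0) OR (NOT 0 AND 0)) XOR ((0 IMPLIES 0) IMPLIES 0)) -> 0
  row 1 [00001]: (((NOT 0 AND 0) OR (NOT 0 AND 0)) XOR ((0 IMPLIES 0) IMPLIES 0)) -> 0
  row 2 [00010]: (((NOT 1 AND 1) OR (NOT 0 AND 0)) XOR ((0 IMPLIES 0) IMPLIES 1)) -> 1
  row 3 [00011]: (((NOT 1 AND 1) OR (NOT 0 AND 0)) XOR ((0 IMPLIES 0) IMPLIES 1)) -> 1
  row 4 [00100]: (((NOT 0 AND 0) OR (NOT 0 AND 1)) XOR ((0 IMPLIES 0) IMPLIES 0)) -> 1
  row 5 [00101]: (((NOT 0 AND 0) OR (NOT 0 AND 1)) XOR ((0 IMPLIES 0) IMPLIES 0)) -> 1
  row 6 [00110]: (((NOT 1 AND 1) OR (NOT 0 AND 1)) XOR ((0 IMPLIES 0) IMPLIES 1)) -> 0
  row 7 [00111]: (((NOT 1 AND 1) OR (NOT 0 AND 1)) XOR ((0 IMPLIES 0) IMPLIES 1)) -> 0
  row 8 [01000]: (((NOT 0 AND 0) OR (NOT 1 AND 0)) XOR ((1 IMPLIES 1) IMPLIES 0)) -> 0
  row 9 [01001]: (((NOT 0 AND 0) OR (NOT 1 AND 0)) XOR ((1 IMPLIES 1) IMPLIES 0)) -> 0
  row 10 [01010]: (((NOT 1 AND 1) OR (NOT 1 AND 0)) XOR ((1 IMPLIES 1) IMPLIES 1)) -> 1
  row 11 [01011]: (((NOT 1 AND 1) OR (NOT 1 AND 0)) XOR ((1 IMPLIES 1) IMPLIES 1)) -> 1
  row 12 [01100]: (((NOT 0 AND 0) OR (NOT 1 AND 1)) XOR ((1 IMPLIES 1) IMPLIES 0)) -> 0
  row 13 [01101]: (((NOT 0 AND 0) OR (NOT 1 AND 1)) XOR ((1 IMPLIES 1) IMPLIES 0)) -> 0
  row 14 [01110]: (((NOT 1 AND 1) OR (NOT 1 AND 1)) XOR ((1 IMPLIES 1) IMPLIES 1)) -> 1
  row 15 [01111]: (((NOT 1 AND 1) OR (NOT 1 AND 1)) XOR ((1 IMPLIES 1) IMPLIES 1)) -> 1
  row 16 [10000]: (((NOT 0 AND 0) OR (NOT 0 AND 0)) XOR ((0 IMPLIES 0) IMPLIES 0)) -> 0
  row 17 [10001]: (((NOT 0 AND 0) OR (NOT 0 AND 0)) XOR ((0 IMPLIES 0) IMPLIES 0)) -> 0
  row 18 [10010]: (((NOT 1 AND 1) OR (NOT 0 AND 0)) XOR ((0 IMPLIES 0) IMPLIES 1)) -> 1
  row 19 [10011]: (((NOT 1 AND 1) OR (NOT 0 AND 0)) XOR ((0 IMPLIES 0) IMPLIES 1)) -> 1
  row 20 [10100]: (((NOT 0 AND 0) OR (NOT 0 AND 1)) XOR ((0 IMPLIES 0) IMPLIES 0)) -> 1
  row 21 [10101]: (((NOT 0 AND 0) OR (NOT 0 AND 1)) XOR ((0 IMPLIES 0) IMPLIES 0)) -> 1
  row 22 [10110]: (((NOT 1 AND 1) OR (NOT 0 AND 1)) XOR ((0 IMPLIES 0) IMPLIES 1)) -> 0
  row 23 [10111]: (((NOT 1 AND 1) OR (NOT 0 AND 1)) XOR ((0 IMPLIES 0) IMPLIES 1)) -> 0
  row 24 [11000]: (((NOT 0 AND 0) OR (NOT 1 AND 0)) XOR ((1 IMPLIES 1) IMPLIES 0)) -> 0
  row 25 [11001]: (((NOT 0 AND 0) OR (NOT 1 AND 0)) XOR ((1 IMPLIES 1) IMPLIES 0)) -> 0
  row 26 [11010]: (((NOT 1 AND 1) OR (NOT 1 AND 0)) XOR ((1 IMPLIES 1) IMPLIES 1)) -> 1
  row 27 [11011]: (((NOT 1 AND 1) OR (NOT 1 AND 0)) XOR ((1 IMPLIES 1) IMPLIES 1)) -> 1
  row 28 [11100]: (((NOT 0 AND 0) OR (NOT 1 AND 1)) XOR ((1 IMPLIES 1) IMPLIES 0)) -> 0
  row 29 [11101]: (((NOT 0 AND 0) OR (NOT 1 AND 1)) XOR ((1 IMPLIES 1) IMPLIES 0)) -> 0
  row 30 [11110]: (((NOT 1 AND 1) OR (NOT 1 AND 1)) XOR ((1 IMPLIES 1) IMPLIES 1)) -> 1
  row 31 [11111]: (((NOT 1 AND 1) OR (NOT 1 AND 1)) XOR ((1 IMPLIES 1) IMPLIES 1)) -> 1
Full result column, 4 rows per line (a,b,c fixed per line; d,e runs 00..11 left to right):
  rows 0-3 [a,b,c=000]: 0011  = hex 3
  rows 4-7 [a,b,c=001]: 1100  = hex C
  rows 8-11 [a,b,c=010]: 0011  = hex 3
  rows 12-15 [a,b,c=011]: 0011  = hex 3
  rows 16-19 [a,b,c=100]: 0011  = hex 3
  rows 20-23 [a,b,c=101]: 1100  = hex C
  rows 24-27 [a,b,c=110]: 0011  = hex 3
  rows 28-31 [a,b,c=111]: 0011  = hex 3
Output column (row 0 .. row 31) = 00111100001100110011110000110011
Output column grouped in 4s = 0011 1100 0011 0011 0011 1100 0011 0011 = 0x3C333C33
Convert to decimal digit by digit (value = value*16 + digit):
  3 -> 3
  3*16 + 12 (C) = 60
  60*16 + 3 = 963
  963*16 + 3 = 15411
  15411*16 + 3 = 246579
  246579*16 + 12 (C) = 3945276
  3945276*16 + 3 = 63124419
  63124419*16 + 3 = 1009990707
Decimal = 1009990707

1009990707


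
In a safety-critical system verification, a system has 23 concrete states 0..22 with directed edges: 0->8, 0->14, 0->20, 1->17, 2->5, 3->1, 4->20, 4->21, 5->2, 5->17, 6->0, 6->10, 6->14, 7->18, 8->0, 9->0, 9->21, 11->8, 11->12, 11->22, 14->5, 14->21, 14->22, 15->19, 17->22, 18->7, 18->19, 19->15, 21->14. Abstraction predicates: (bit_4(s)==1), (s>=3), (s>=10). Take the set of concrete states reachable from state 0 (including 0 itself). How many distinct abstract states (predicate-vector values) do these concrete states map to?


BFS from 0:
Concrete reachable: {0, 2, 5, 8, 14, 17, 20, 21, 22}
Abstract via predicates (bit_4(s)==1), (s>=3), (s>=10):
  (0,0,0) <- {0, 2}
  (0,1,0) <- {5, 8}
  (0,1,1) <- {14}
  (1,1,1) <- {17, 20, 21, 22}
Distinct abstract states = 4

4


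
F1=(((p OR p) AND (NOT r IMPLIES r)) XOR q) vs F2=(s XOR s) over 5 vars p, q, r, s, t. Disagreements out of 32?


F1 = (((p OR p) AND (NOT r IMPLIES r)) XOR q)
F2 = (s XOR s)
Evaluate both on each of 32 rows (bits = p,q,r,s,t):
  row 0 [00000]: F1=0 F2=0 -> 0
  row 1 [00001]: F1=0 F2=0 -> 0
  row 2 [00010]: F1=0 F2=0 -> 0
  row 3 [00011]: F1=0 F2=0 -> 0
  row 4 [00100]: F1=0 F2=0 -> 0
  row 5 [00101]: F1=0 F2=0 -> 0
  row 6 [00110]: F1=0 F2=0 -> 0
  row 7 [00111]: F1=0 F2=0 -> 0
  row 8 [01000]: F1=1 F2=0 (differ) -> 1
  row 9 [01001]: F1=1 F2=0 (differ) -> 1
  row 10 [01010]: F1=1 F2=0 (differ) -> 1
  row 11 [01011]: F1=1 F2=0 (differ) -> 1
  row 12 [01100]: F1=1 F2=0 (differ) -> 1
  row 13 [01101]: F1=1 F2=0 (differ) -> 1
  row 14 [01110]: F1=1 F2=0 (differ) -> 1
  row 15 [01111]: F1=1 F2=0 (differ) -> 1
  row 16 [10000]: F1=0 F2=0 -> 0
  row 17 [10001]: F1=0 F2=0 -> 0
  row 18 [10010]: F1=0 F2=0 -> 0
  row 19 [10011]: F1=0 F2=0 -> 0
  row 20 [10100]: F1=1 F2=0 (differ) -> 1
  row 21 [10101]: F1=1 F2=0 (differ) -> 1
  row 22 [10110]: F1=1 F2=0 (differ) -> 1
  row 23 [10111]: F1=1 F2=0 (differ) -> 1
  row 24 [11000]: F1=1 F2=0 (differ) -> 1
  row 25 [11001]: F1=1 F2=0 (differ) -> 1
  row 26 [11010]: F1=1 F2=0 (differ) -> 1
  row 27 [11011]: F1=1 F2=0 (differ) -> 1
  row 28 [11100]: F1=0 F2=0 -> 0
  row 29 [11101]: F1=0 F2=0 -> 0
  row 30 [11110]: F1=0 F2=0 -> 0
  row 31 [11111]: F1=0 F2=0 -> 0
Full result column, 8 rows per line (p,q fixed per line; r,s,t runs 000..111 left to right):
  rows 0-7 [p,q=00]: 00000000  (ones: 0)
  rows 8-15 [p,q=01]: 11111111  (ones: 8)
  rows 16-23 [p,q=10]: 00001111  (ones: 4)
  rows 24-31 [p,q=11]: 11110000  (ones: 4)
Disagreements = 0+8+4+4 = 16

16


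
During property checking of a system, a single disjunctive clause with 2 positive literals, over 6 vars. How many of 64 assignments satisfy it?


Step 1: Total=2^6=64
Step 2: Unsat when all 2 false: 2^4=16
Step 3: Sat=64-16=48

48


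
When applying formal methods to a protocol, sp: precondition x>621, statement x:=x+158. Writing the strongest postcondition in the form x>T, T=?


Formula: sp(P, x:=E) = exists old_x. (x = E[old_x/x]) AND P[old_x/x] (old_x is the value of x before the assignment; eliminate old_x by solving x = E[old_x/x] for old_x)
Step 1: Precondition P: x>621, i.e. old_x > 621
Step 2: Assignment gives x = old_x + 158, so old_x = x - 158
Step 3: Substitute into P: x - 158 > 621
Step 4: Simplify: x > 621+158 = 779

779


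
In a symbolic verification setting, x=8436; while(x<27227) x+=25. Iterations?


Step 1: x goes from 8436 toward 27227 by 25; the body runs while x<27227, so iterations = ceil((bound-start)/step)
Step 2: Distance=18791
Step 3: ceil(18791/25)=752

752


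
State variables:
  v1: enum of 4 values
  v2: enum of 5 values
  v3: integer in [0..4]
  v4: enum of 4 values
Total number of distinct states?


State space = product of domain sizes of all variables.
Domain sizes:
  v1 (enum of 4 values): 4
  v2 (enum of 5 values): 5
  v3 (integer in [0..4]): 5
  v4 (enum of 4 values): 4
Product = 4 * 5 * 5 * 4 = 400

400


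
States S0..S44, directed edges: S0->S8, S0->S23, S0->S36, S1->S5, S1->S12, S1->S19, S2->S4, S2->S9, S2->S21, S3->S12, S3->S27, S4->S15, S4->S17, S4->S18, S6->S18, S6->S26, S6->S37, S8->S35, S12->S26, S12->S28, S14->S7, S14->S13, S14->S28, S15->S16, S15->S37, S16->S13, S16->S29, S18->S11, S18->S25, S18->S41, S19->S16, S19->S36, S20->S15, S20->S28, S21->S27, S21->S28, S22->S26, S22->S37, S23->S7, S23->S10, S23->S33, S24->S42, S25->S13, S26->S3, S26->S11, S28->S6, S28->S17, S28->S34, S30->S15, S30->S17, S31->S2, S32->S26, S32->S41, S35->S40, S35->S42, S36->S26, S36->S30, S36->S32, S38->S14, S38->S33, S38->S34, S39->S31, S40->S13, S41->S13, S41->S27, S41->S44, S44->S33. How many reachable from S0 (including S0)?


BFS from S0:
  layer 0: {S0}
  layer 1: {S8, S23, S36}
  layer 2: {S7, S10, S26, S30, S32, S33, S35}
  layer 3: {S3, S11, S15, S17, S40, S41, S42}
  layer 4: {S12, S13, S16, S27, S37, S44}
  layer 5: {S28, S29}
  layer 6: {S6, S34}
  layer 7: {S18}
  layer 8: {S25}
Reachable set: {S0, S3, S6, S7, S8, S10, S11, S12, S13, S15, S16, S17, S18, S23, S25, S26, S27, S28, S29, S30, S32, S33, S34, S35, S36, S37, S40, S41, S42, S44}
Count = 30

30


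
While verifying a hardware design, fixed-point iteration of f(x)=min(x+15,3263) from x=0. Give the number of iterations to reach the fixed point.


Step 1: x=0, cap=3263, increment=15
Step 2: x grows by 15 each step until capped at 3263; fixed point is x=3263
Step 3: iterations = ceil(3263/15) = 218

218


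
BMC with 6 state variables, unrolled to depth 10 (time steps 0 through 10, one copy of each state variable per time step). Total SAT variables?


BMC unrolls to depth k, creating one copy of each state var for steps 0..k.
Step count = 10 + 1 = 11 (steps 0 through 10)
Vars per step = 6
Total = 6 * 11 = 66

66


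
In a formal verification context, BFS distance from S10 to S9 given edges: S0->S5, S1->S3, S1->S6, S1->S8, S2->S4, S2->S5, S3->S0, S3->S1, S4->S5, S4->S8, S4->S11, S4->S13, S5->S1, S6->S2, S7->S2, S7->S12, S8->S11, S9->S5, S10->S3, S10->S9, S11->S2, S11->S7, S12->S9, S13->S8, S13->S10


BFS layer-by-layer from S10:
  dist 0: {S10}
  dist 1: {S3, S9}
  -> S9 reached at distance 1
Shortest path length = 1

1


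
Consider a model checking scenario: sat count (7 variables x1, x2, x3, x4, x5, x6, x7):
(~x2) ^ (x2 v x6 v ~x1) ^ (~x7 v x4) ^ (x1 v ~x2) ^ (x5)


CNF with 5 clauses over 7 vars (128 assignments).
An assignment satisfies CNF iff every clause has >=1 true literal.
Check each row (bits = x1,x2,x3,x4,x5,x6,x7; clause T/F shown):
  row 0 [0000000]: clauses=TTTTF -> 0
  row 1 [0000001]: clauses=TTFTF -> 0
  row 2 [0000010]: clauses=TTTTF -> 0
  row 3 [0000011]: clauses=TTFTF -> 0
  row 4 [0000100]: clauses=TTTTT -> 1
  (every remaining row is evaluated the same way; all 128 results are listed next)
Full result column, 8 rows per line (x1,x2,x3,x4 fixed per line; x5,x6,x7 runs 000..111 left to right):
  rows 0-7 [x1,x2,x3,x4=0000]: 00001010  (ones: 2)
  rows 8-15 [x1,x2,x3,x4=0001]: 00001111  (ones: 4)
  rows 16-23 [x1,x2,x3,x4=0010]: 00001010  (ones: 2)
  rows 24-31 [x1,x2,x3,x4=0011]: 00001111  (ones: 4)
  rows 32-39 [x1,x2,x3,x4=0100]: 00000000  (ones: 0)
  rows 40-47 [x1,x2,x3,x4=0101]: 00000000  (ones: 0)
  rows 48-55 [x1,x2,x3,x4=0110]: 00000000  (ones: 0)
  rows 56-63 [x1,x2,x3,x4=0111]: 00000000  (ones: 0)
  rows 64-71 [x1,x2,x3,x4=1000]: 00000010  (ones: 1)
  rows 72-79 [x1,x2,x3,x4=1001]: 00000011  (ones: 2)
  rows 80-87 [x1,x2,x3,x4=1010]: 00000010  (ones: 1)
  rows 88-95 [x1,x2,x3,x4=1011]: 00000011  (ones: 2)
  rows 96-103 [x1,x2,x3,x4=1100]: 00000000  (ones: 0)
  rows 104-111 [x1,x2,x3,x4=1101]: 00000000  (ones: 0)
  rows 112-119 [x1,x2,x3,x4=1110]: 00000000  (ones: 0)
  rows 120-127 [x1,x2,x3,x4=1111]: 00000000  (ones: 0)
Satisfying assignments = 2+4+2+4+0+0+0+0+1+2+1+2+0+0+0+0 = 18

18


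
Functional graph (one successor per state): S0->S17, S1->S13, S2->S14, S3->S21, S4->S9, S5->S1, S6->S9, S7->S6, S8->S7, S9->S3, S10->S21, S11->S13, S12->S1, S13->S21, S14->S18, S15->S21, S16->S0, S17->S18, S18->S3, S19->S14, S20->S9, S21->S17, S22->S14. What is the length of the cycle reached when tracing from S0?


Trace from S0 until a state repeats:
  S0 -> S17 -> S18 -> S3 -> S21 -> S17
S17 first seen at step 1, revisited at step 5.
Cycle length = 5 - 1 = 4

4


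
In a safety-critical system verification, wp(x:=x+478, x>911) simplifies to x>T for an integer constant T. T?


Formula: wp(x:=E, P) = P[E/x] (substitute E for x in postcondition)
Step 1: Postcondition: x>911
Step 2: Substitute x+478 for x: x+478>911
Step 3: Solve for x: x > 911-478 = 433

433


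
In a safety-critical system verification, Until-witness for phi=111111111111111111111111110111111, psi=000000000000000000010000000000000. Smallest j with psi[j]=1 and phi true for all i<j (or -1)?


(phi U psi) at 0: need smallest j with psi[j]=1 and phi[i]=1 for all i in [0,j).
Scan from step 0:
  step 0: phi=1, psi=0 -> continue
  step 1: phi=1, psi=0 -> continue
  step 2: phi=1, psi=0 -> continue
  step 3: phi=1, psi=0 -> continue
  step 19: psi=1 and phi held for [0,19) -> witness found
Witness step = 19

19


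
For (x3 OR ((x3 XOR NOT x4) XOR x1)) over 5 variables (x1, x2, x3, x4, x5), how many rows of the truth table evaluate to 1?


Formula: (x3 OR ((x3 XOR NOT x4) XOR x1)) over 5 vars (32 rows)
Evaluate each row (x1, x2, x3, x4, x5 as bits, MSB first):
  row 0 [00000]: (0 OR ((0 XOR NOT 0) XOR 0)) -> 1
  row 1 [00001]: (0 OR ((0 XOR NOT 0) XOR 0)) -> 1
  row 2 [00010]: (0 OR ((0 XOR NOT 1) XOR 0)) -> 0
  row 3 [00011]: (0 OR ((0 XOR NOT 1) XOR 0)) -> 0
  row 4 [00100]: (1 OR ((1 XOR NOT 0) XOR 0)) -> 1
  row 5 [00101]: (1 OR ((1 XOR NOT 0) XOR 0)) -> 1
  row 6 [00110]: (1 OR ((1 XOR NOT 1) XOR 0)) -> 1
  row 7 [00111]: (1 OR ((1 XOR NOT 1) XOR 0)) -> 1
  row 8 [01000]: (0 OR ((0 XOR NOT 0) XOR 0)) -> 1
  row 9 [01001]: (0 OR ((0 XOR NOT 0) XOR 0)) -> 1
  row 10 [01010]: (0 OR ((0 XOR NOT 1) XOR 0)) -> 0
  row 11 [01011]: (0 OR ((0 XOR NOT 1) XOR 0)) -> 0
  row 12 [01100]: (1 OR ((1 XOR NOT 0) XOR 0)) -> 1
  row 13 [01101]: (1 OR ((1 XOR NOT 0) XOR 0)) -> 1
  row 14 [01110]: (1 OR ((1 XOR NOT 1) XOR 0)) -> 1
  row 15 [01111]: (1 OR ((1 XOR NOT 1) XOR 0)) -> 1
  row 16 [10000]: (0 OR ((0 XOR NOT 0) XOR 1)) -> 0
  row 17 [10001]: (0 OR ((0 XOR NOT 0) XOR 1)) -> 0
  row 18 [10010]: (0 OR ((0 XOR NOT 1) XOR 1)) -> 1
  row 19 [10011]: (0 OR ((0 XOR NOT 1) XOR 1)) -> 1
  row 20 [10100]: (1 OR ((1 XOR NOT 0) XOR 1)) -> 1
  row 21 [10101]: (1 OR ((1 XOR NOT 0) XOR 1)) -> 1
  row 22 [10110]: (1 OR ((1 XOR NOT 1) XOR 1)) -> 1
  row 23 [10111]: (1 OR ((1 XOR NOT 1) XOR 1)) -> 1
  row 24 [11000]: (0 OR ((0 XOR NOT 0) XOR 1)) -> 0
  row 25 [11001]: (0 OR ((0 XOR NOT 0) XOR 1)) -> 0
  row 26 [11010]: (0 OR ((0 XOR NOT 1) XOR 1)) -> 1
  row 27 [11011]: (0 OR ((0 XOR NOT 1) XOR 1)) -> 1
  row 28 [11100]: (1 OR ((1 XOR NOT 0) XOR 1)) -> 1
  row 29 [11101]: (1 OR ((1 XOR NOT 0) XOR 1)) -> 1
  row 30 [11110]: (1 OR ((1 XOR NOT 1) XOR 1)) -> 1
  row 31 [11111]: (1 OR ((1 XOR NOT 1) XOR 1)) -> 1
Full result column, 8 rows per line (x1,x2 fixed per line; x3,x4,x5 runs 000..111 left to right):
  rows 0-7 [x1,x2=00]: 11001111  (ones: 6)
  rows 8-15 [x1,x2=01]: 11001111  (ones: 6)
  rows 16-23 [x1,x2=10]: 00111111  (ones: 6)
  rows 24-31 [x1,x2=11]: 00111111  (ones: 6)
Count of 1-rows = 6+6+6+6 = 24

24


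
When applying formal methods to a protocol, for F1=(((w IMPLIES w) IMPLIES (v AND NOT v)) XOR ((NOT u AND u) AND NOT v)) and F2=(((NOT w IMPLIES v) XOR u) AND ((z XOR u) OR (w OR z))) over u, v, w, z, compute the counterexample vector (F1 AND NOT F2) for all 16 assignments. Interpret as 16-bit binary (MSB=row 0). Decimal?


F1 = (((w IMPLIES w) IMPLIES (v AND NOT v)) XOR ((NOT u AND u) AND NOT v))
F2 = (((NOT w IMPLIES v) XOR u) AND ((z XOR u) OR (w OR z)))
Counterexample to F1=>F2 is where F1=1 and F2=0.
Evaluate each row (bits = u,v,w,z, MSB first):
  row 0 [0000]: F1=0 F2=0 -> F1&~F2 -> 0
  row 1 [0001]: F1=0 F2=0 -> F1&~F2 -> 0
  row 2 [0010]: F1=0 F2=1 -> F1&~F2 -> 0
  row 3 [0011]: F1=0 F2=1 -> F1&~F2 -> 0
  row 4 [0100]: F1=0 F2=0 -> F1&~F2 -> 0
  row 5 [0101]: F1=0 F2=1 -> F1&~F2 -> 0
  row 6 [0110]: F1=0 F2=1 -> F1&~F2 -> 0
  row 7 [0111]: F1=0 F2=1 -> F1&~F2 -> 0
  row 8 [1000]: F1=0 F2=1 -> F1&~F2 -> 0
  row 9 [1001]: F1=0 F2=1 -> F1&~F2 -> 0
  row 10 [1010]: F1=0 F2=0 -> F1&~F2 -> 0
  row 11 [1011]: F1=0 F2=0 -> F1&~F2 -> 0
  row 12 [1100]: F1=0 F2=0 -> F1&~F2 -> 0
  row 13 [1101]: F1=0 F2=0 -> F1&~F2 -> 0
  row 14 [1110]: F1=0 F2=0 -> F1&~F2 -> 0
  row 15 [1111]: F1=0 F2=0 -> F1&~F2 -> 0
Full result column, 4 rows per line (u,v fixed per line; w,z runs 00..11 left to right):
  rows 0-3 [u,v=00]: 0000  = hex 0
  rows 4-7 [u,v=01]: 0000  = hex 0
  rows 8-11 [u,v=10]: 0000  = hex 0
  rows 12-15 [u,v=11]: 0000  = hex 0
Counterexample vector (row 0 .. row 15) = 0000000000000000
Output column grouped in 4s = 0000 0000 0000 0000 = 0x0000
Convert to decimal digit by digit (value = value*16 + digit):
  0 -> 0
  0*16 + 0 = 0
  0*16 + 0 = 0
  0*16 + 0 = 0
Decimal = 0

0


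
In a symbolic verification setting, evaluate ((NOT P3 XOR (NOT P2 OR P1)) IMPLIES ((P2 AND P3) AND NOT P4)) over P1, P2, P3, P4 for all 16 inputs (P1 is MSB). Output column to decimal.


Formula: ((NOT P3 XOR (NOT P2 OR P1)) IMPLIES ((P2 AND P3) AND NOT P4)) over P1, P2, P3, P4 (16 rows)
Evaluate each row (bits = P1,P2,P3,P4, MSB first):
  row 0 [0000]: ((NOT 0 XOR (NOT 0 OR 0)) IMPLIES ((0 AND 0) AND NOT 0)) -> 1
  row 1 [0001]: ((NOT 0 XOR (NOT 0 OR 0)) IMPLIES ((0 AND 0) AND NOT 1)) -> 1
  row 2 [0010]: ((NOT 1 XOR (NOT 0 OR 0)) IMPLIES ((0 AND 1) AND NOT 0)) -> 0
  row 3 [0011]: ((NOT 1 XOR (NOT 0 OR 0)) IMPLIES ((0 AND 1) AND NOT 1)) -> 0
  row 4 [0100]: ((NOT 0 XOR (NOT 1 OR 0)) IMPLIES ((1 AND 0) AND NOT 0)) -> 0
  row 5 [0101]: ((NOT 0 XOR (NOT 1 OR 0)) IMPLIES ((1 AND 0) AND NOT 1)) -> 0
  row 6 [0110]: ((NOT 1 XOR (NOT 1 OR 0)) IMPLIES ((1 AND 1) AND NOT 0)) -> 1
  row 7 [0111]: ((NOT 1 XOR (NOT 1 OR 0)) IMPLIES ((1 AND 1) AND NOT 1)) -> 1
  row 8 [1000]: ((NOT 0 XOR (NOT 0 OR 1)) IMPLIES ((0 AND 0) AND NOT 0)) -> 1
  row 9 [1001]: ((NOT 0 XOR (NOT 0 OR 1)) IMPLIES ((0 AND 0) AND NOT 1)) -> 1
  row 10 [1010]: ((NOT 1 XOR (NOT 0 OR 1)) IMPLIES ((0 AND 1) AND NOT 0)) -> 0
  row 11 [1011]: ((NOT 1 XOR (NOT 0 OR 1)) IMPLIES ((0 AND 1) AND NOT 1)) -> 0
  row 12 [1100]: ((NOT 0 XOR (NOT 1 OR 1)) IMPLIES ((1 AND 0) AND NOT 0)) -> 1
  row 13 [1101]: ((NOT 0 XOR (NOT 1 OR 1)) IMPLIES ((1 AND 0) AND NOT 1)) -> 1
  row 14 [1110]: ((NOT 1 XOR (NOT 1 OR 1)) IMPLIES ((1 AND 1) AND NOT 0)) -> 1
  row 15 [1111]: ((NOT 1 XOR (NOT 1 OR 1)) IMPLIES ((1 AND 1) AND NOT 1)) -> 0
Full result column, 4 rows per line (P1,P2 fixed per line; P3,P4 runs 00..11 left to right):
  rows 0-3 [P1,P2=00]: 1100  = hex C
  rows 4-7 [P1,P2=01]: 0011  = hex 3
  rows 8-11 [P1,P2=10]: 1100  = hex C
  rows 12-15 [P1,P2=11]: 1110  = hex E
Output column (row 0 .. row 15) = 1100001111001110
Output column grouped in 4s = 1100 0011 1100 1110 = 0xC3CE
Convert to decimal digit by digit (value = value*16 + digit):
  C -> 12
  12*16 + 3 = 195
  195*16 + 12 (C) = 3132
  3132*16 + 14 (E) = 50126
Decimal = 50126

50126


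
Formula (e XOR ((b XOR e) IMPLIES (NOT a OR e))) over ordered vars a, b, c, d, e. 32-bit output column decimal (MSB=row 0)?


Formula: (e XOR ((b XOR e) IMPLIES (NOT a OR e))) over a, b, c, d, e (32 rows)
Evaluate each row (bits = a,b,c,d,e, MSB first):
  row 0 [00000]: (0 XOR ((0 XOR 0) IMPLIES (NOT 0 OR 0))) -> 1
  row 1 [00001]: (1 XOR ((0 XOR 1) IMPLIES (NOT 0 OR 1))) -> 0
  row 2 [00010]: (0 XOR ((0 XOR 0) IMPLIES (NOT 0 OR 0))) -> 1
  row 3 [00011]: (1 XOR ((0 XOR 1) IMPLIES (NOT 0 OR 1))) -> 0
  row 4 [00100]: (0 XOR ((0 XOR 0) IMPLIES (NOT 0 OR 0))) -> 1
  row 5 [00101]: (1 XOR ((0 XOR 1) IMPLIES (NOT 0 OR 1))) -> 0
  row 6 [00110]: (0 XOR ((0 XOR 0) IMPLIES (NOT 0 OR 0))) -> 1
  row 7 [00111]: (1 XOR ((0 XOR 1) IMPLIES (NOT 0 OR 1))) -> 0
  row 8 [01000]: (0 XOR ((1 XOR 0) IMPLIES (NOT 0 OR 0))) -> 1
  row 9 [01001]: (1 XOR ((1 XOR 1) IMPLIES (NOT 0 OR 1))) -> 0
  row 10 [01010]: (0 XOR ((1 XOR 0) IMPLIES (NOT 0 OR 0))) -> 1
  row 11 [01011]: (1 XOR ((1 XOR 1) IMPLIES (NOT 0 OR 1))) -> 0
  row 12 [01100]: (0 XOR ((1 XOR 0) IMPLIES (NOT 0 OR 0))) -> 1
  row 13 [01101]: (1 XOR ((1 XOR 1) IMPLIES (NOT 0 OR 1))) -> 0
  row 14 [01110]: (0 XOR ((1 XOR 0) IMPLIES (NOT 0 OR 0))) -> 1
  row 15 [01111]: (1 XOR ((1 XOR 1) IMPLIES (NOT 0 OR 1))) -> 0
  row 16 [10000]: (0 XOR ((0 XOR 0) IMPLIES (NOT 1 OR 0))) -> 1
  row 17 [10001]: (1 XOR ((0 XOR 1) IMPLIES (NOT 1 OR 1))) -> 0
  row 18 [10010]: (0 XOR ((0 XOR 0) IMPLIES (NOT 1 OR 0))) -> 1
  row 19 [10011]: (1 XOR ((0 XOR 1) IMPLIES (NOT 1 OR 1))) -> 0
  row 20 [10100]: (0 XOR ((0 XOR 0) IMPLIES (NOT 1 OR 0))) -> 1
  row 21 [10101]: (1 XOR ((0 XOR 1) IMPLIES (NOT 1 OR 1))) -> 0
  row 22 [10110]: (0 XOR ((0 XOR 0) IMPLIES (NOT 1 OR 0))) -> 1
  row 23 [10111]: (1 XOR ((0 XOR 1) IMPLIES (NOT 1 OR 1))) -> 0
  row 24 [11000]: (0 XOR ((1 XOR 0) IMPLIES (NOT 1 OR 0))) -> 0
  row 25 [11001]: (1 XOR ((1 XOR 1) IMPLIES (NOT 1 OR 1))) -> 0
  row 26 [11010]: (0 XOR ((1 XOR 0) IMPLIES (NOT 1 OR 0))) -> 0
  row 27 [11011]: (1 XOR ((1 XOR 1) IMPLIES (NOT 1 OR 1))) -> 0
  row 28 [11100]: (0 XOR ((1 XOR 0) IMPLIES (NOT 1 OR 0))) -> 0
  row 29 [11101]: (1 XOR ((1 XOR 1) IMPLIES (NOT 1 OR 1))) -> 0
  row 30 [11110]: (0 XOR ((1 XOR 0) IMPLIES (NOT 1 OR 0))) -> 0
  row 31 [11111]: (1 XOR ((1 XOR 1) IMPLIES (NOT 1 OR 1))) -> 0
Full result column, 4 rows per line (a,b,c fixed per line; d,e runs 00..11 left to right):
  rows 0-3 [a,b,c=000]: 1010  = hex A
  rows 4-7 [a,b,c=001]: 1010  = hex A
  rows 8-11 [a,b,c=010]: 1010  = hex A
  rows 12-15 [a,b,c=011]: 1010  = hex A
  rows 16-19 [a,b,c=100]: 1010  = hex A
  rows 20-23 [a,b,c=101]: 1010  = hex A
  rows 24-27 [a,b,c=110]: 0000  = hex 0
  rows 28-31 [a,b,c=111]: 0000  = hex 0
Output column (row 0 .. row 31) = 10101010101010101010101000000000
Output column grouped in 4s = 1010 1010 1010 1010 1010 1010 0000 0000 = 0xAAAAAA00
Convert to decimal digit by digit (value = value*16 + digit):
  A -> 10
  10*16 + 10 (A) = 170
  170*16 + 10 (A) = 2730
  2730*16 + 10 (A) = 43690
  43690*16 + 10 (A) = 699050
  699050*16 + 10 (A) = 11184810
  11184810*16 + 0 = 178956960
  178956960*16 + 0 = 2863311360
Decimal = 2863311360

2863311360


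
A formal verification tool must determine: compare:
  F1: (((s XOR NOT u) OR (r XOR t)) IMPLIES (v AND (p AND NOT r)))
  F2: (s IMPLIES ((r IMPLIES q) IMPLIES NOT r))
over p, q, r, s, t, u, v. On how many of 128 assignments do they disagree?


F1 = (((s XOR NOT u) OR (r XOR t)) IMPLIES (v AND (p AND NOT r)))
F2 = (s IMPLIES ((r IMPLIES q) IMPLIES NOT r))
Evaluate both on each of 128 rows (bits = p,q,r,s,t,u,v):
  row 0 [0000000]: F1=0 F2=1 (differ) -> 1
  row 1 [0000001]: F1=0 F2=1 (differ) -> 1
  row 2 [0000010]: F1=1 F2=1 -> 0
  row 3 [0000011]: F1=1 F2=1 -> 0
  row 4 [0000100]: F1=0 F2=1 (differ) -> 1
  (every remaining row is evaluated the same way; all 128 results are listed next)
Full result column, 8 rows per line (p,q,r,s fixed per line; t,u,v runs 000..111 left to right):
  rows 0-7 [p,q,r,s=0000]: 11001111  (ones: 6)
  rows 8-15 [p,q,r,s=0001]: 00111111  (ones: 6)
  rows 16-23 [p,q,r,s=0010]: 11111100  (ones: 6)
  rows 24-31 [p,q,r,s=0011]: 11110011  (ones: 6)
  rows 32-39 [p,q,r,s=0100]: 11001111  (ones: 6)
  rows 40-47 [p,q,r,s=0101]: 00111111  (ones: 6)
  rows 48-55 [p,q,r,s=0110]: 11111100  (ones: 6)
  rows 56-63 [p,q,r,s=0111]: 00001100  (ones: 2)
  rows 64-71 [p,q,r,s=1000]: 10001010  (ones: 3)
  rows 72-79 [p,q,r,s=1001]: 00101010  (ones: 3)
  rows 80-87 [p,q,r,s=1010]: 11111100  (ones: 6)
  rows 88-95 [p,q,r,s=1011]: 11110011  (ones: 6)
  rows 96-103 [p,q,r,s=1100]: 10001010  (ones: 3)
  rows 104-111 [p,q,r,s=1101]: 00101010  (ones: 3)
  rows 112-119 [p,q,r,s=1110]: 11111100  (ones: 6)
  rows 120-127 [p,q,r,s=1111]: 00001100  (ones: 2)
Disagreements = 6+6+6+6+6+6+6+2+3+3+6+6+3+3+6+2 = 76

76


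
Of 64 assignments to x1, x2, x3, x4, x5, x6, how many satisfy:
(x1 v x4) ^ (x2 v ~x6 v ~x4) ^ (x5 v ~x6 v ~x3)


CNF with 3 clauses over 6 vars (64 assignments).
An assignment satisfies CNF iff every clause has >=1 true literal.
Check each row (bits = x1,x2,x3,x4,x5,x6; clause T/F shown):
  row 0 [000000]: clauses=FTT -> 0
  row 1 [000001]: clauses=FTT -> 0
  row 2 [000010]: clauses=FTT -> 0
  row 3 [000011]: clauses=FTT -> 0
  row 4 [000100]: clauses=TTT -> 1
  (every remaining row is evaluated the same way; all 64 results are listed next)
Full result column, 8 rows per line (x1,x2,x3 fixed per line; x4,x5,x6 runs 000..111 left to right):
  rows 0-7 [x1,x2,x3=000]: 00001010  (ones: 2)
  rows 8-15 [x1,x2,x3=001]: 00001010  (ones: 2)
  rows 16-23 [x1,x2,x3=010]: 00001111  (ones: 4)
  rows 24-31 [x1,x2,x3=011]: 00001011  (ones: 3)
  rows 32-39 [x1,x2,x3=100]: 11111010  (ones: 6)
  rows 40-47 [x1,x2,x3=101]: 10111010  (ones: 5)
  rows 48-55 [x1,x2,x3=110]: 11111111  (ones: 8)
  rows 56-63 [x1,x2,x3=111]: 10111011  (ones: 6)
Satisfying assignments = 2+2+4+3+6+5+8+6 = 36

36


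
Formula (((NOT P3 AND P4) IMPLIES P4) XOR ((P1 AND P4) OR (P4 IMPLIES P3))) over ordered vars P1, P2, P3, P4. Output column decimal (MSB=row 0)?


Formula: (((NOT P3 AND P4) IMPLIES P4) XOR ((P1 AND P4) OR (P4 IMPLIES P3))) over P1, P2, P3, P4 (16 rows)
Evaluate each row (bits = P1,P2,P3,P4, MSB first):
  row 0 [0000]: (((NOT 0 AND 0) IMPLIES 0) XOR ((0 AND 0) OR (0 IMPLIES 0))) -> 0
  row 1 [0001]: (((NOT 0 AND 1) IMPLIES 1) XOR ((0 AND 1) OR (1 IMPLIES 0))) -> 1
  row 2 [0010]: (((NOT 1 AND 0) IMPLIES 0) XOR ((0 AND 0) OR (0 IMPLIES 1))) -> 0
  row 3 [0011]: (((NOT 1 AND 1) IMPLIES 1) XOR ((0 AND 1) OR (1 IMPLIES 1))) -> 0
  row 4 [0100]: (((NOT 0 AND 0) IMPLIES 0) XOR ((0 AND 0) OR (0 IMPLIES 0))) -> 0
  row 5 [0101]: (((NOT 0 AND 1) IMPLIES 1) XOR ((0 AND 1) OR (1 IMPLIES 0))) -> 1
  row 6 [0110]: (((NOT 1 AND 0) IMPLIES 0) XOR ((0 AND 0) OR (0 IMPLIES 1))) -> 0
  row 7 [0111]: (((NOT 1 AND 1) IMPLIES 1) XOR ((0 AND 1) OR (1 IMPLIES 1))) -> 0
  row 8 [1000]: (((NOT 0 AND 0) IMPLIES 0) XOR ((1 AND 0) OR (0 IMPLIES 0))) -> 0
  row 9 [1001]: (((NOT 0 AND 1) IMPLIES 1) XOR ((1 AND 1) OR (1 IMPLIES 0))) -> 0
  row 10 [1010]: (((NOT 1 AND 0) IMPLIES 0) XOR ((1 AND 0) OR (0 IMPLIES 1))) -> 0
  row 11 [1011]: (((NOT 1 AND 1) IMPLIES 1) XOR ((1 AND 1) OR (1 IMPLIES 1))) -> 0
  row 12 [1100]: (((NOT 0 AND 0) IMPLIES 0) XOR ((1 AND 0) OR (0 IMPLIES 0))) -> 0
  row 13 [1101]: (((NOT 0 AND 1) IMPLIES 1) XOR ((1 AND 1) OR (1 IMPLIES 0))) -> 0
  row 14 [1110]: (((NOT 1 AND 0) IMPLIES 0) XOR ((1 AND 0) OR (0 IMPLIES 1))) -> 0
  row 15 [1111]: (((NOT 1 AND 1) IMPLIES 1) XOR ((1 AND 1) OR (1 IMPLIES 1))) -> 0
Full result column, 4 rows per line (P1,P2 fixed per line; P3,P4 runs 00..11 left to right):
  rows 0-3 [P1,P2=00]: 0100  = hex 4
  rows 4-7 [P1,P2=01]: 0100  = hex 4
  rows 8-11 [P1,P2=10]: 0000  = hex 0
  rows 12-15 [P1,P2=11]: 0000  = hex 0
Output column (row 0 .. row 15) = 0100010000000000
Output column grouped in 4s = 0100 0100 0000 0000 = 0x4400
Convert to decimal digit by digit (value = value*16 + digit):
  4 -> 4
  4*16 + 4 = 68
  68*16 + 0 = 1088
  1088*16 + 0 = 17408
Decimal = 17408

17408


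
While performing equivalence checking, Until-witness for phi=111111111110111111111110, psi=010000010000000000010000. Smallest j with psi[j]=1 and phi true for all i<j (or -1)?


(phi U psi) at 0: need smallest j with psi[j]=1 and phi[i]=1 for all i in [0,j).
Scan from step 0:
  step 0: phi=1, psi=0 -> continue
  step 1: psi=1 and phi held for [0,1) -> witness found
Witness step = 1

1


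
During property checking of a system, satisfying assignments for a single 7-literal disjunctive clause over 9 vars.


Step 1: Total=2^9=512
Step 2: Unsat when all 7 false: 2^2=4
Step 3: Sat=512-4=508

508


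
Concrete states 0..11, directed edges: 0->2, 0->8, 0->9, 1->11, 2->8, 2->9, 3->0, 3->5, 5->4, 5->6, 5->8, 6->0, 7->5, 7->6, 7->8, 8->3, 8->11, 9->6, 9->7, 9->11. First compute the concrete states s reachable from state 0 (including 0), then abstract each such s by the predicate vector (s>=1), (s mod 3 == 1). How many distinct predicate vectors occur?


BFS from 0:
Concrete reachable: {0, 2, 3, 4, 5, 6, 7, 8, 9, 11}
Abstract via predicates (s>=1), (s mod 3 == 1):
  (0,0) <- {0}
  (1,0) <- {2, 3, 5, 6, 8, 9, 11}
  (1,1) <- {4, 7}
Distinct abstract states = 3

3


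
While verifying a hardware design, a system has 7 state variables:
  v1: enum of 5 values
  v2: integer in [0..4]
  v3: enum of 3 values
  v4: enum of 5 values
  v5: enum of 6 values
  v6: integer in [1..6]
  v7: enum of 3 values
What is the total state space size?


State space = product of domain sizes of all variables.
Domain sizes:
  v1 (enum of 5 values): 5
  v2 (integer in [0..4]): 5
  v3 (enum of 3 values): 3
  v4 (enum of 5 values): 5
  v5 (enum of 6 values): 6
  v6 (integer in [1..6]): 6
  v7 (enum of 3 values): 3
Product = 5 * 5 * 3 * 5 * 6 * 6 * 3 = 40500

40500


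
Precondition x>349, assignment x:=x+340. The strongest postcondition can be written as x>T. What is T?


Formula: sp(P, x:=E) = exists old_x. (x = E[old_x/x]) AND P[old_x/x] (old_x is the value of x before the assignment; eliminate old_x by solving x = E[old_x/x] for old_x)
Step 1: Precondition P: x>349, i.e. old_x > 349
Step 2: Assignment gives x = old_x + 340, so old_x = x - 340
Step 3: Substitute into P: x - 340 > 349
Step 4: Simplify: x > 349+340 = 689

689


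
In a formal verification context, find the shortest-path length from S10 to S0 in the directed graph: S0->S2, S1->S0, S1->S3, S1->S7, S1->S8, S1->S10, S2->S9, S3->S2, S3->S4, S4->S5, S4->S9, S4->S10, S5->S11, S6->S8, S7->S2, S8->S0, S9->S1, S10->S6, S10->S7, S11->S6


BFS layer-by-layer from S10:
  dist 0: {S10}
  dist 1: {S6, S7}
  dist 2: {S2, S8}
  dist 3: {S0, S9}
  -> S0 reached at distance 3
Shortest path length = 3

3


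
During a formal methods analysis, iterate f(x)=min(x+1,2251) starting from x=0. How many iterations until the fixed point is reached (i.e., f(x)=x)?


Step 1: x=0, cap=2251, increment=1
Step 2: x grows by 1 each step until capped at 2251; fixed point is x=2251
Step 3: iterations = ceil(2251/1) = 2251

2251


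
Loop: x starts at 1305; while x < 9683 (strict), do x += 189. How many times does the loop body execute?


Step 1: x goes from 1305 toward 9683 by 189; the body runs while x<9683, so iterations = ceil((bound-start)/step)
Step 2: Distance=8378
Step 3: ceil(8378/189)=45

45


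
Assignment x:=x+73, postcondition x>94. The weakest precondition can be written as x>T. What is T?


Formula: wp(x:=E, P) = P[E/x] (substitute E for x in postcondition)
Step 1: Postcondition: x>94
Step 2: Substitute x+73 for x: x+73>94
Step 3: Solve for x: x > 94-73 = 21

21


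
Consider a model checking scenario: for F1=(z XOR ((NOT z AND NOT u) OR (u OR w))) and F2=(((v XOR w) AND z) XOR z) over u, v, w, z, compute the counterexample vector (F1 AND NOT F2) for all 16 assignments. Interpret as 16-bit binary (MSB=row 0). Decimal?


F1 = (z XOR ((NOT z AND NOT u) OR (u OR w)))
F2 = (((v XOR w) AND z) XOR z)
Counterexample to F1=>F2 is where F1=1 and F2=0.
Evaluate each row (bits = u,v,w,z, MSB first):
  row 0 [0000]: F1=1 F2=0 -> F1&~F2 -> 1
  row 1 [0001]: F1=1 F2=1 -> F1&~F2 -> 0
  row 2 [0010]: F1=1 F2=0 -> F1&~F2 -> 1
  row 3 [0011]: F1=0 F2=0 -> F1&~F2 -> 0
  row 4 [0100]: F1=1 F2=0 -> F1&~F2 -> 1
  row 5 [0101]: F1=1 F2=0 -> F1&~F2 -> 1
  row 6 [0110]: F1=1 F2=0 -> F1&~F2 -> 1
  row 7 [0111]: F1=0 F2=1 -> F1&~F2 -> 0
  row 8 [1000]: F1=1 F2=0 -> F1&~F2 -> 1
  row 9 [1001]: F1=0 F2=1 -> F1&~F2 -> 0
  row 10 [1010]: F1=1 F2=0 -> F1&~F2 -> 1
  row 11 [1011]: F1=0 F2=0 -> F1&~F2 -> 0
  row 12 [1100]: F1=1 F2=0 -> F1&~F2 -> 1
  row 13 [1101]: F1=0 F2=0 -> F1&~F2 -> 0
  row 14 [1110]: F1=1 F2=0 -> F1&~F2 -> 1
  row 15 [1111]: F1=0 F2=1 -> F1&~F2 -> 0
Full result column, 4 rows per line (u,v fixed per line; w,z runs 00..11 left to right):
  rows 0-3 [u,v=00]: 1010  = hex A
  rows 4-7 [u,v=01]: 1110  = hex E
  rows 8-11 [u,v=10]: 1010  = hex A
  rows 12-15 [u,v=11]: 1010  = hex A
Counterexample vector (row 0 .. row 15) = 1010111010101010
Output column grouped in 4s = 1010 1110 1010 1010 = 0xAEAA
Convert to decimal digit by digit (value = value*16 + digit):
  A -> 10
  10*16 + 14 (E) = 174
  174*16 + 10 (A) = 2794
  2794*16 + 10 (A) = 44714
Decimal = 44714

44714


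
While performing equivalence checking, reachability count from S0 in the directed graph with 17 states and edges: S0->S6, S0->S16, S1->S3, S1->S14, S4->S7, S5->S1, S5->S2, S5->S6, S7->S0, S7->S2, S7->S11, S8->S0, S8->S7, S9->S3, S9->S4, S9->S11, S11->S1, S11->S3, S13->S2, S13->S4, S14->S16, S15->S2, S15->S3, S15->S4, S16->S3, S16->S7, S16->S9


BFS from S0:
  layer 0: {S0}
  layer 1: {S6, S16}
  layer 2: {S3, S7, S9}
  layer 3: {S2, S4, S11}
  layer 4: {S1}
  layer 5: {S14}
Reachable set: {S0, S1, S2, S3, S4, S6, S7, S9, S11, S14, S16}
Count = 11

11


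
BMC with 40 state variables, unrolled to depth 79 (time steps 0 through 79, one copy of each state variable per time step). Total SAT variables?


BMC unrolls to depth k, creating one copy of each state var for steps 0..k.
Step count = 79 + 1 = 80 (steps 0 through 79)
Vars per step = 40
Total = 40 * 80 = 3200

3200


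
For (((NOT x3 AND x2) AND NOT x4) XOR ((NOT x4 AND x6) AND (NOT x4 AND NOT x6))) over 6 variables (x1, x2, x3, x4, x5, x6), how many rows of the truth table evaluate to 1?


Formula: (((NOT x3 AND x2) AND NOT x4) XOR ((NOT x4 AND x6) AND (NOT x4 AND NOT x6))) over 6 vars (64 rows)
Evaluate each row (x1, x2, x3, x4, x5, x6 as bits, MSB first):
  row 0 [000000]: (((NOT 0 AND 0) AND NOT 0) XOR ((NOT 0 AND 0) AND (NOT 0 AND NOT 0))) -> 0
  row 1 [000001]: (((NOT 0 AND 0) AND NOT 0) XOR ((NOT 0 AND 1) AND (NOT 0 AND NOT 1))) -> 0
  row 2 [000010]: (((NOT 0 AND 0) AND NOT 0) XOR ((NOT 0 AND 0) AND (NOT 0 AND NOT 0))) -> 0
  row 3 [000011]: (((NOT 0 AND 0) AND NOT 0) XOR ((NOT 0 AND 1) AND (NOT 0 AND NOT 1))) -> 0
  row 4 [000100]: (((NOT 0 AND 0) AND NOT 1) XOR ((NOT 1 AND 0) AND (NOT 1 AND NOT 0))) -> 0
  (every remaining row is evaluated the same way; all 64 results are listed next)
Full result column, 8 rows per line (x1,x2,x3 fixed per line; x4,x5,x6 runs 000..111 left to right):
  rows 0-7 [x1,x2,x3=000]: 00000000  (ones: 0)
  rows 8-15 [x1,x2,x3=001]: 00000000  (ones: 0)
  rows 16-23 [x1,x2,x3=010]: 11110000  (ones: 4)
  rows 24-31 [x1,x2,x3=011]: 00000000  (ones: 0)
  rows 32-39 [x1,x2,x3=100]: 00000000  (ones: 0)
  rows 40-47 [x1,x2,x3=101]: 00000000  (ones: 0)
  rows 48-55 [x1,x2,x3=110]: 11110000  (ones: 4)
  rows 56-63 [x1,x2,x3=111]: 00000000  (ones: 0)
Count of 1-rows = 0+0+4+0+0+0+4+0 = 8

8


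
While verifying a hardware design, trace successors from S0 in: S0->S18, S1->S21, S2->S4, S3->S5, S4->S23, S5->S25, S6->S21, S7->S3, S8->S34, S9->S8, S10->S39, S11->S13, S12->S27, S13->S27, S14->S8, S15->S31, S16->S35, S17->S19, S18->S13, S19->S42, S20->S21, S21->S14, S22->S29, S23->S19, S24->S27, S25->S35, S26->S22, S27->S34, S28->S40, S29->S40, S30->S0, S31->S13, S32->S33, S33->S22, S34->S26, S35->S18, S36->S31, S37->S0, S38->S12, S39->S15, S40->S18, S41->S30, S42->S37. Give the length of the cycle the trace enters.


Trace from S0 until a state repeats:
  S0 -> S18 -> S13 -> S27 -> S34 -> S26 -> S22 -> S29 -> S40 -> S18
S18 first seen at step 1, revisited at step 9.
Cycle length = 9 - 1 = 8

8


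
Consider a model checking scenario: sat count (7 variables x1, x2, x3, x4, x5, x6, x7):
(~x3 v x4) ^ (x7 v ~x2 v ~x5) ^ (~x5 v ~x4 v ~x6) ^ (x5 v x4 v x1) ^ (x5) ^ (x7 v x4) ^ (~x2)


CNF with 7 clauses over 7 vars (128 assignments).
An assignment satisfies CNF iff every clause has >=1 true literal.
Check each row (bits = x1,x2,x3,x4,x5,x6,x7; clause T/F shown):
  row 0 [0000000]: clauses=TTTFFFT -> 0
  row 1 [0000001]: clauses=TTTFFTT -> 0
  row 2 [0000010]: clauses=TTTFFFT -> 0
  row 3 [0000011]: clauses=TTTFFTT -> 0
  row 4 [0000100]: clauses=TTTTTFT -> 0
  (every remaining row is evaluated the same way; all 128 results are listed next)
Full result column, 8 rows per line (x1,x2,x3,x4 fixed per line; x5,x6,x7 runs 000..111 left to right):
  rows 0-7 [x1,x2,x3,x4=0000]: 00000101  (ones: 2)
  rows 8-15 [x1,x2,x3,x4=0001]: 00001100  (ones: 2)
  rows 16-23 [x1,x2,x3,x4=0010]: 00000000  (ones: 0)
  rows 24-31 [x1,x2,x3,x4=0011]: 00001100  (ones: 2)
  rows 32-39 [x1,x2,x3,x4=0100]: 00000000  (ones: 0)
  rows 40-47 [x1,x2,x3,x4=0101]: 00000000  (ones: 0)
  rows 48-55 [x1,x2,x3,x4=0110]: 00000000  (ones: 0)
  rows 56-63 [x1,x2,x3,x4=0111]: 00000000  (ones: 0)
  rows 64-71 [x1,x2,x3,x4=1000]: 00000101  (ones: 2)
  rows 72-79 [x1,x2,x3,x4=1001]: 00001100  (ones: 2)
  rows 80-87 [x1,x2,x3,x4=1010]: 00000000  (ones: 0)
  rows 88-95 [x1,x2,x3,x4=1011]: 00001100  (ones: 2)
  rows 96-103 [x1,x2,x3,x4=1100]: 00000000  (ones: 0)
  rows 104-111 [x1,x2,x3,x4=1101]: 00000000  (ones: 0)
  rows 112-119 [x1,x2,x3,x4=1110]: 00000000  (ones: 0)
  rows 120-127 [x1,x2,x3,x4=1111]: 00000000  (ones: 0)
Satisfying assignments = 2+2+0+2+0+0+0+0+2+2+0+2+0+0+0+0 = 12

12
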